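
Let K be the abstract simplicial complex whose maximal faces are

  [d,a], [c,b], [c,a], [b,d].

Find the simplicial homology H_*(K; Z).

H_0 = Z,  H_1 = Z.

K has 4 vertices, 4 edges.
rank ∂_0 = 0, rank ∂_1 = 3 ⇒ b_0 = 4 − 0 − 3 = 1; all invariant factors of ∂_1 are 1 so no torsion. So H_0 = Z.
rank ∂_1 = 3, rank ∂_2 = 0 ⇒ b_1 = 4 − 3 − 0 = 1. So H_1 = Z.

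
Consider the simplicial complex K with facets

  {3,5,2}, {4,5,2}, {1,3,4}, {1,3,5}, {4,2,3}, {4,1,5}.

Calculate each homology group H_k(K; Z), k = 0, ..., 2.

H_0 = Z,  H_1 = 0,  H_2 = Z.

K has 5 vertices, 9 edges, 6 triangles.
rank ∂_0 = 0, rank ∂_1 = 4 ⇒ b_0 = 5 − 0 − 4 = 1; all invariant factors of ∂_1 are 1 so no torsion. So H_0 ≅ Z.
rank ∂_1 = 4, rank ∂_2 = 5 ⇒ b_1 = 9 − 4 − 5 = 0; all invariant factors of ∂_2 are 1 so no torsion. So H_1 ≅ 0.
rank ∂_2 = 5, rank ∂_3 = 0 ⇒ b_2 = 6 − 5 − 0 = 1. So H_2 ≅ Z.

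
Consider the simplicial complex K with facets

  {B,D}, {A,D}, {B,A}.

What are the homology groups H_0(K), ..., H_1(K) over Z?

H_0 ≅ Z,  H_1 ≅ Z.

Fix the vertex order A < B < D and write every simplex with vertices in increasing order. Then dim K = 1 and the simplices of K are:

  0-simplices (3): A, B, D
  1-simplices (3): AB, AD, BD

Hence C_0 ≅ Z^3, C_1 ≅ Z^3.

The boundary map ∂_1: C_1 → C_0 sends each edge [p,q] (with p < q) to q − p.
This gives a 3×3 integer matrix of rank 2; reducing to Smith normal form yields diagonal entries (1,1).

From H_k ≅ ker(∂_k) / im(∂_{k+1}) we obtain:

  H_0: rank C_0 − rank ∂_1 = 3 − 2 = 1, and the invariant factors of ∂_1 are all 1, so H_0 ≅ Z.
  H_1: rank ker ∂_1 − rank ∂_2 = (3 − 2) − 0 = 1, and there is no ∂_2, so H_1 ≅ Z.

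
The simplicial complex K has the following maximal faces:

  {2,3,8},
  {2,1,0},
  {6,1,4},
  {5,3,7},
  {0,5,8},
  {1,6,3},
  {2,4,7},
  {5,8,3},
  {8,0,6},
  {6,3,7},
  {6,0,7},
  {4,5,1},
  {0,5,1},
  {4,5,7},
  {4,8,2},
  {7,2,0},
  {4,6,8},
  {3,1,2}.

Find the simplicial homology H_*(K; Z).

Order the vertices as 0 < 1 < 2 < 3 < 4 < 5 < 6 < 7 < 8. Listing each simplex with vertices in this order, K has dimension 2 with simplices:

  0-simplices (9): [0], [1], [2], [3], [4], [5], [6], [7], [8]
  1-simplices (27): (27 of them)
  2-simplices (18): [0,1,2], [0,1,5], [0,2,7], [0,5,8], [0,6,7], [0,6,8], [1,2,3], [1,3,6], [1,4,5], [1,4,6], [2,3,8], [2,4,7], [2,4,8], [3,5,7], [3,5,8], [3,6,7], [4,5,7], [4,6,8]

giving chain groups C_0 ≅ Z^9, C_1 ≅ Z^27, C_2 ≅ Z^18.

The boundary map ∂_1: C_1 → C_0 sends each edge [p,q] (with p < q) to q − p.
This gives a 9×27 integer matrix of rank 8; reducing to Smith normal form yields diagonal entries (1,1,1,1,1,1,1,1).

The boundary map ∂_2: C_2 → C_1 sends each 2-simplex [p,q,r] to [q,r] − [p,r] + [p,q]. For instance
  ∂[4,5,7] = [5,7] − [4,7] + [4,5],
  ∂[0,5,8] = [5,8] − [0,8] + [0,5].
This gives a 27×18 integer matrix of rank 17; reducing to Smith normal form yields diagonal entries (1,1,1,1,1,1,1,1,1,1,1,1,1,1,1,1,1).

Reading off H_k = ker ∂_k / im ∂_{k+1}:

  H_0: rank C_0 − rank ∂_1 = 9 − 8 = 1, and the invariant factors of ∂_1 are all 1, so H_0 ≅ Z.
  H_1: rank ker ∂_1 − rank ∂_2 = (27 − 8) − 17 = 2, and the invariant factors of ∂_2 are all 1, so H_1 ≅ Z^2.
  H_2: rank ker ∂_2 − rank ∂_3 = (18 − 17) − 0 = 1, and there is no ∂_3, so H_2 ≅ Z.

(K is a triangulation of the torus T^2.)

H_0 = Z,  H_1 = Z^2,  H_2 = Z.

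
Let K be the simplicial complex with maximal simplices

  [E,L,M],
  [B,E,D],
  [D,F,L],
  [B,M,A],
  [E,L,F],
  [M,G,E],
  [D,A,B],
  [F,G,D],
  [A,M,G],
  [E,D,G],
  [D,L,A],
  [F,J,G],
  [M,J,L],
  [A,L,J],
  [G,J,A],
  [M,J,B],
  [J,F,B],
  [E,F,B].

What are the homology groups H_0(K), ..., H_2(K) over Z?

H_0 ≅ Z,  H_1 ≅ Z ⊕ Z/2,  H_2 = 0.

K has 9 vertices, 27 edges, 18 triangles.
rank ∂_0 = 0, rank ∂_1 = 8 ⇒ b_0 = 9 − 0 − 8 = 1; all invariant factors of ∂_1 are 1 so no torsion. So H_0 ≅ Z.
rank ∂_1 = 8, rank ∂_2 = 18 ⇒ b_1 = 27 − 8 − 18 = 1; ∂_2 has invariant factor(s) [2] giving torsion. So H_1 ≅ Z ⊕ Z/2.
rank ∂_2 = 18, rank ∂_3 = 0 ⇒ b_2 = 18 − 18 − 0 = 0. So H_2 ≅ 0.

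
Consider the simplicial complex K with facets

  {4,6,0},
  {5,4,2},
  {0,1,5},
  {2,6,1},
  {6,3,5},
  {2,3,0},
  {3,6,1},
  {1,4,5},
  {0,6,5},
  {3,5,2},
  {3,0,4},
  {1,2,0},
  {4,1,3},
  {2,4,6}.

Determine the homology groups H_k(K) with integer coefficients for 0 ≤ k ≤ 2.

H_0 ≅ Z,  H_1 ≅ Z^2,  H_2 ≅ Z.

K has 7 vertices, 21 edges, 14 triangles.
rank ∂_0 = 0, rank ∂_1 = 6 ⇒ b_0 = 7 − 0 − 6 = 1; all invariant factors of ∂_1 are 1 so no torsion. So H_0 ≅ Z.
rank ∂_1 = 6, rank ∂_2 = 13 ⇒ b_1 = 21 − 6 − 13 = 2; all invariant factors of ∂_2 are 1 so no torsion. So H_1 ≅ Z^2.
rank ∂_2 = 13, rank ∂_3 = 0 ⇒ b_2 = 14 − 13 − 0 = 1. So H_2 ≅ Z.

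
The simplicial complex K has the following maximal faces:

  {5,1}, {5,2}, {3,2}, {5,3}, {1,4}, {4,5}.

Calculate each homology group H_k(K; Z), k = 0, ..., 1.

We work with the vertex ordering 1 < 2 < 3 < 4 < 5. The simplices of K, each written with vertices in increasing order, are:

  0-simplices (5): [1], [2], [3], [4], [5]
  1-simplices (6): [1,4], [1,5], [2,3], [2,5], [3,5], [4,5]

so the chain groups are C_0 ≅ Z^5, C_1 ≅ Z^6.

Boundary ∂_1: C_1 → C_0 sends each edge [p,q] (with p < q) to q − p.
The resulting 5×6 matrix has rank 4, and its Smith normal form has invariant factors (1,1,1,1).

Reading off H_k = ker ∂_k / im ∂_{k+1}:

  H_0: rank C_0 − rank ∂_1 = 5 − 4 = 1, and the invariant factors of ∂_1 are all 1, so H_0 ≅ Z.
  H_1: rank ker ∂_1 − rank ∂_2 = (6 − 4) − 0 = 2, and there is no ∂_2, so H_1 ≅ Z^2.

H_0 = Z,  H_1 = Z^2.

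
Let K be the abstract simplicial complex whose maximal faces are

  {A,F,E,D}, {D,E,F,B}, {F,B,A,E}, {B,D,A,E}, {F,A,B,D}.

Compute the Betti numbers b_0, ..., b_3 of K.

Take the total order A < B < D < E < F on the vertex set. Then K (dimension 3) consists of the simplices:

  0-simplices (5): A, B, D, E, F
  1-simplices (10): AB, AD, AE, AF, BD, BE, BF, DE, DF, EF
  2-simplices (10): ABD, ABE, ABF, ADE, ADF, AEF, BDE, BDF, BEF, DEF
  3-simplices (5): ABDE, ABDF, ABEF, ADEF, BDEF

giving chain groups C_0 ≅ Z^5, C_1 ≅ Z^10, C_2 ≅ Z^10, C_3 ≅ Z^5.

∂_1: C_1 → C_0 sends each edge [p,q] (with p < q) to q − p.
The resulting 5×10 matrix has rank 4, and its Smith normal form has invariant factors (1,1,1,1).

Boundary ∂_2: C_2 → C_1 acts by ∂[p,q,r] = [q,r] − [p,r] + [p,q]. For instance
  ∂ABD = BD − AD + AB,
  ∂AEF = EF − AF + AE.
This gives a 10×10 integer matrix of rank 6; reducing to Smith normal form yields diagonal entries (1,1,1,1,1,1).

The boundary map ∂_3: C_3 → C_2 sends each 3-simplex σ to the alternating sum Σ_i (−1)^i (σ with its i-th vertex removed). For instance
  ∂ABEF = BEF − AEF + ABF − ABE,
  ∂ABDE = BDE − ADE + ABE − ABD.
This gives a 10×5 integer matrix of rank 4; reducing to Smith normal form yields diagonal entries (1,1,1,1).

Reading off H_k = ker ∂_k / im ∂_{k+1}:

  H_0: rank C_0 − rank ∂_1 = 5 − 4 = 1, and the invariant factors of ∂_1 are all 1, so H_0 ≅ Z.
  H_1: rank ker ∂_1 − rank ∂_2 = (10 − 4) − 6 = 0, and the invariant factors of ∂_2 are all 1, so H_1 ≅ 0.
  H_2: rank ker ∂_2 − rank ∂_3 = (10 − 6) − 4 = 0, and the invariant factors of ∂_3 are all 1, so H_2 ≅ 0.
  H_3: rank ker ∂_3 − rank ∂_4 = (5 − 4) − 0 = 1, and there is no ∂_4, so H_3 ≅ Z.

(K is a triangulation of the 3-sphere S^3.)

Hence the Betti numbers are b_0 = 1, b_1 = 0, b_2 = 0, b_3 = 1.

b_0 = 1, b_1 = 0, b_2 = 0, b_3 = 1.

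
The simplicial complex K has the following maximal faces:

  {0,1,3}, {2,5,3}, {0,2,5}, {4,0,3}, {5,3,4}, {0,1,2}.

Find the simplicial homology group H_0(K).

Take the total order 0 < 1 < 2 < 3 < 4 < 5 on the vertex set. Then K (dimension 2) consists of the simplices:

  0-simplices (6): [0], [1], [2], [3], [4], [5]
  1-simplices (12): [0,1], [0,2], [0,3], [0,4], [0,5], [1,2], [1,3], [2,3], [2,5], [3,4], [3,5], [4,5]
  2-simplices (6): [0,1,2], [0,1,3], [0,2,5], [0,3,4], [2,3,5], [3,4,5]

so the chain groups are C_0 ≅ Z^6, C_1 ≅ Z^12, C_2 ≅ Z^6.

∂_1: C_1 → C_0 is given by ∂[p,q] = [q] − [p]. For instance
  ∂[2,5] = [5] − [2].
As a 6×12 matrix over Z this has rank 5, with invariant factors (1,1,1,1,1).

The boundary map ∂_2: C_2 → C_1 sends each 2-simplex [p,q,r] to [q,r] − [p,r] + [p,q]. For instance
  ∂[0,1,2] = [1,2] − [0,2] + [0,1],
  ∂[2,3,5] = [3,5] − [2,5] + [2,3].
As a 12×6 matrix over Z this has rank 6, with invariant factors (1,1,1,1,1,1).

From H_k ≅ ker(∂_k) / im(∂_{k+1}) we obtain:

  H_0: rank C_0 − rank ∂_1 = 6 − 5 = 1, and the invariant factors of ∂_1 are all 1, so H_0 = Z.

H_0 ≅ Z.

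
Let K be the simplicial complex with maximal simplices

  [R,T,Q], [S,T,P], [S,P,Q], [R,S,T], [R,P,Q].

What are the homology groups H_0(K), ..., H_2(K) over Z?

K has 5 vertices, 10 edges, 5 triangles.
rank ∂_0 = 0, rank ∂_1 = 4 ⇒ b_0 = 5 − 0 − 4 = 1; all invariant factors of ∂_1 are 1 so no torsion. So H_0 = Z.
rank ∂_1 = 4, rank ∂_2 = 5 ⇒ b_1 = 10 − 4 − 5 = 1; all invariant factors of ∂_2 are 1 so no torsion. So H_1 = Z.
rank ∂_2 = 5, rank ∂_3 = 0 ⇒ b_2 = 5 − 5 − 0 = 0. So H_2 = 0.

H_0 = Z,  H_1 = Z,  H_2 = 0.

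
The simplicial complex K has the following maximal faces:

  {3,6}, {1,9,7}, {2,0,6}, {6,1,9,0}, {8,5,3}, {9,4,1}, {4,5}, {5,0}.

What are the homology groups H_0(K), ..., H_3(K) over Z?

K has 10 vertices, 18 edges, 8 triangles, 1 3-simplex.
rank ∂_0 = 0, rank ∂_1 = 9 ⇒ b_0 = 10 − 0 − 9 = 1; all invariant factors of ∂_1 are 1 so no torsion. So H_0 ≅ Z.
rank ∂_1 = 9, rank ∂_2 = 7 ⇒ b_1 = 18 − 9 − 7 = 2; all invariant factors of ∂_2 are 1 so no torsion. So H_1 ≅ Z^2.
rank ∂_2 = 7, rank ∂_3 = 1 ⇒ b_2 = 8 − 7 − 1 = 0; all invariant factors of ∂_3 are 1 so no torsion. So H_2 ≅ 0.
rank ∂_3 = 1, rank ∂_4 = 0 ⇒ b_3 = 1 − 1 − 0 = 0. So H_3 ≅ 0.

H_0 ≅ Z,  H_1 ≅ Z^2,  H_2 = 0,  H_3 = 0.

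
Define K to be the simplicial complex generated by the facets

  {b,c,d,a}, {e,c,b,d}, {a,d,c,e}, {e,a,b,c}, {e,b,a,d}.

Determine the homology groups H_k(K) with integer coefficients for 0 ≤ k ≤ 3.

H_0 ≅ Z,  H_1 = 0,  H_2 = 0,  H_3 ≅ Z.

Order the vertices as a < b < c < d < e. Listing each simplex with vertices in this order, K has dimension 3 with simplices:

  0-simplices (5): a, b, c, d, e
  1-simplices (10): ab, ac, ad, ae, bc, bd, be, cd, ce, de
  2-simplices (10): abc, abd, abe, acd, ace, ade, bcd, bce, bde, cde
  3-simplices (5): abcd, abce, abde, acde, bcde

Hence C_0 ≅ Z^5, C_1 ≅ Z^10, C_2 ≅ Z^10, C_3 ≅ Z^5.

Boundary ∂_1: C_1 → C_0 sends each edge [p,q] (with p < q) to q − p. For instance
  ∂ae = e − a.
As a 5×10 matrix over Z this has rank 4, with invariant factors (1,1,1,1).

∂_2: C_2 → C_1 sends each 2-simplex [p,q,r] to [q,r] − [p,r] + [p,q]. For instance
  ∂bcd = cd − bd + bc,
  ∂ace = ce − ae + ac.
The resulting 10×10 matrix has rank 6, and its Smith normal form has invariant factors (1,1,1,1,1,1).

∂_3: C_3 → C_2 sends each 3-simplex σ to the alternating sum Σ_i (−1)^i (σ with its i-th vertex removed). For instance
  ∂acde = cde − ade + ace − acd,
  ∂abcd = bcd − acd + abd − abc.
As a 10×5 matrix over Z this has rank 4, with invariant factors (1,1,1,1).

Now H_k = ker ∂_k / im ∂_{k+1}, so:

  H_0: rank C_0 − rank ∂_1 = 5 − 4 = 1, and the invariant factors of ∂_1 are all 1, so H_0 = Z.
  H_1: rank ker ∂_1 − rank ∂_2 = (10 − 4) − 6 = 0, and the invariant factors of ∂_2 are all 1, so H_1 = 0.
  H_2: rank ker ∂_2 − rank ∂_3 = (10 − 6) − 4 = 0, and the invariant factors of ∂_3 are all 1, so H_2 = 0.
  H_3: rank ker ∂_3 − rank ∂_4 = (5 − 4) − 0 = 1, and there is no ∂_4, so H_3 = Z.

As a check, the Euler characteristic is 5 − 10 + 10 − 5 = 0, which agrees with 1 − 0 + 0 − 1 = 0.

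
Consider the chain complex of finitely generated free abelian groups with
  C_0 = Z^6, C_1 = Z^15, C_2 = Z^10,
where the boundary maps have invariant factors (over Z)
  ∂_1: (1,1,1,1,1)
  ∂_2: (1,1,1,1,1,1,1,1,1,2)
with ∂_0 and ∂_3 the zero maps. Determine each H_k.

H_0 = Z,  H_1 = Z/2Z,  H_2 = 0.

H_0: b_0 = 6 − 0 − 5 = 1; torsion from ∂_1 factors > 1: none. So H_0 = Z.
H_1: b_1 = 15 − 5 − 10 = 0; torsion from ∂_2 factors > 1: [2]. So H_1 = Z/2Z.
H_2: b_2 = 10 − 10 − 0 = 0; torsion from ∂_3 factors > 1: none. So H_2 = 0.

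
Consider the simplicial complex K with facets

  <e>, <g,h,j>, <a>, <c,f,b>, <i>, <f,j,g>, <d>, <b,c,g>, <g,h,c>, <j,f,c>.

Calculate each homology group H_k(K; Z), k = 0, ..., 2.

Fix the vertex order a < b < c < d < e < f < g < h < i < j and write every simplex with vertices in increasing order. Then dim K = 2 and the simplices of K are:

  0-simplices (10): a, b, c, d, e, f, g, h, i, j
  1-simplices (12): bc, bf, bg, cf, cg, ch, cj, fg, fj, gh, gj, hj
  2-simplices (6): bcf, bcg, cfj, cgh, fgj, ghj

so the chain groups are C_0 ≅ Z^10, C_1 ≅ Z^12, C_2 ≅ Z^6.

Boundary ∂_1: C_1 → C_0 sends each edge [p,q] (with p < q) to q − p.
This gives a 10×12 integer matrix of rank 5; reducing to Smith normal form yields diagonal entries (1,1,1,1,1).

∂_2: C_2 → C_1 acts by ∂[p,q,r] = [q,r] − [p,r] + [p,q]. For instance
  ∂cfj = fj − cj + cf,
  ∂bcf = cf − bf + bc.
The resulting 12×6 matrix has rank 6, and its Smith normal form has invariant factors (1,1,1,1,1,1).

Computing H_k = (kernel of ∂_k) / (image of ∂_{k+1}):

  H_0: rank C_0 − rank ∂_1 = 10 − 5 = 5, and the invariant factors of ∂_1 are all 1, so H_0 ≅ Z^5.
  H_1: rank ker ∂_1 − rank ∂_2 = (12 − 5) − 6 = 1, and the invariant factors of ∂_2 are all 1, so H_1 ≅ Z.
  H_2: rank ker ∂_2 − rank ∂_3 = (6 − 6) − 0 = 0, and there is no ∂_3, so H_2 ≅ 0.

H_0 = Z^5,  H_1 = Z,  H_2 = 0.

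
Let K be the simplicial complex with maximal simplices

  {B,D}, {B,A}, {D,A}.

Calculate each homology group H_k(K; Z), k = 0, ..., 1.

H_0 = Z,  H_1 = Z.

K has 3 vertices, 3 edges.
rank ∂_0 = 0, rank ∂_1 = 2 ⇒ b_0 = 3 − 0 − 2 = 1; all invariant factors of ∂_1 are 1 so no torsion. So H_0 ≅ Z.
rank ∂_1 = 2, rank ∂_2 = 0 ⇒ b_1 = 3 − 2 − 0 = 1. So H_1 ≅ Z.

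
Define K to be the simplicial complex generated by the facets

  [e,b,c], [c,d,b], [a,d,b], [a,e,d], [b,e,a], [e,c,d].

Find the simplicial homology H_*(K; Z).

Take the total order a < b < c < d < e on the vertex set. Then K (dimension 2) consists of the simplices:

  0-simplices (5): a, b, c, d, e
  1-simplices (9): ab, ad, ae, bc, bd, be, cd, ce, de
  2-simplices (6): abd, abe, ade, bcd, bce, cde

so the chain groups are C_0 ≅ Z^5, C_1 ≅ Z^9, C_2 ≅ Z^6.

The boundary map ∂_1: C_1 → C_0 is given by ∂[p,q] = [q] − [p].
The 5×9 boundary matrix has rank 4 and Smith normal form diag(1,1,1,1).

Boundary ∂_2: C_2 → C_1 sends each 2-simplex [p,q,r] to [q,r] − [p,r] + [p,q]. For instance
  ∂abe = be − ae + ab,
  ∂bcd = cd − bd + bc.
This gives a 9×6 integer matrix of rank 5; reducing to Smith normal form yields diagonal entries (1,1,1,1,1).

From H_k ≅ ker(∂_k) / im(∂_{k+1}) we obtain:

  H_0: rank C_0 − rank ∂_1 = 5 − 4 = 1, and the invariant factors of ∂_1 are all 1, so H_0 = Z.
  H_1: rank ker ∂_1 − rank ∂_2 = (9 − 4) − 5 = 0, and the invariant factors of ∂_2 are all 1, so H_1 = 0.
  H_2: rank ker ∂_2 − rank ∂_3 = (6 − 5) − 0 = 1, and there is no ∂_3, so H_2 = Z.

H_0 ≅ Z,  H_1 = 0,  H_2 ≅ Z.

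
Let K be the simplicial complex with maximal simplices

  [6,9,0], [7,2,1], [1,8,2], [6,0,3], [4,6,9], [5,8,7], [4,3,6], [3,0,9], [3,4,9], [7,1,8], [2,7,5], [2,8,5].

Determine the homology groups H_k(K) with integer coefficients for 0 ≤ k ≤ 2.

Order the vertices as 0 < 1 < 2 < 3 < 4 < 5 < 6 < 7 < 8 < 9. Listing each simplex with vertices in this order, K has dimension 2 with simplices:

  0-simplices (10): [0], [1], [2], [3], [4], [5], [6], [7], [8], [9]
  1-simplices (18): [0,3], [0,6], [0,9], [1,2], [1,7], [1,8], [2,5], [2,7], [2,8], [3,4], [3,6], [3,9], [4,6], [4,9], [5,7], [5,8], [6,9], [7,8]
  2-simplices (12): [0,3,6], [0,3,9], [0,6,9], [1,2,7], [1,2,8], [1,7,8], [2,5,7], [2,5,8], [3,4,6], [3,4,9], [4,6,9], [5,7,8]

Hence C_0 ≅ Z^10, C_1 ≅ Z^18, C_2 ≅ Z^12.

∂_1: C_1 → C_0 sends each edge [p,q] (with p < q) to q − p.
The 10×18 boundary matrix has rank 8 and Smith normal form diag(1,1,1,1,1,1,1,1).

Boundary ∂_2: C_2 → C_1 sends each 2-simplex [p,q,r] to [q,r] − [p,r] + [p,q]. For instance
  ∂[1,7,8] = [7,8] − [1,8] + [1,7],
  ∂[3,4,6] = [4,6] − [3,6] + [3,4].
The resulting 18×12 matrix has rank 10, and its Smith normal form has invariant factors (1,1,1,1,1,1,1,1,1,1).

Now H_k = ker ∂_k / im ∂_{k+1}, so:

  H_0: rank C_0 − rank ∂_1 = 10 − 8 = 2, and the invariant factors of ∂_1 are all 1, so H_0 = Z^2.
  H_1: rank ker ∂_1 − rank ∂_2 = (18 − 8) − 10 = 0, and the invariant factors of ∂_2 are all 1, so H_1 = 0.
  H_2: rank ker ∂_2 − rank ∂_3 = (12 − 10) − 0 = 2, and there is no ∂_3, so H_2 = Z^2.

H_0 = Z^2,  H_1 = 0,  H_2 = Z^2.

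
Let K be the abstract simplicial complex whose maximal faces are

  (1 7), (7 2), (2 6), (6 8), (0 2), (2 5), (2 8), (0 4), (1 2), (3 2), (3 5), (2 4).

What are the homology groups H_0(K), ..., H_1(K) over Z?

Fix the vertex order 0 < 1 < 2 < 3 < 4 < 5 < 6 < 7 < 8 and write every simplex with vertices in increasing order. Then dim K = 1 and the simplices of K are:

  0-simplices (9): [0], [1], [2], [3], [4], [5], [6], [7], [8]
  1-simplices (12): [0,2], [0,4], [1,2], [1,7], [2,3], [2,4], [2,5], [2,6], [2,7], [2,8], [3,5], [6,8]

so the chain groups are C_0 ≅ Z^9, C_1 ≅ Z^12.

∂_1: C_1 → C_0 maps an edge to its endpoints' difference, ∂[p,q] = q − p. For instance
  ∂[2,6] = [6] − [2].
The 9×12 boundary matrix has rank 8 and Smith normal form diag(1,1,1,1,1,1,1,1).

From H_k ≅ ker(∂_k) / im(∂_{k+1}) we obtain:

  H_0: rank C_0 − rank ∂_1 = 9 − 8 = 1, and the invariant factors of ∂_1 are all 1, so H_0 ≅ Z.
  H_1: rank ker ∂_1 − rank ∂_2 = (12 − 8) − 0 = 4, and there is no ∂_2, so H_1 ≅ Z^4.

H_0 = Z,  H_1 = Z^4.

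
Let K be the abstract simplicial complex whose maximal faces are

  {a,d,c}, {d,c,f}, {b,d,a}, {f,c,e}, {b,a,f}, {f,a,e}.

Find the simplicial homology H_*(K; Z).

Take the total order a < b < c < d < e < f on the vertex set. Then K (dimension 2) consists of the simplices:

  0-simplices (6): a, b, c, d, e, f
  1-simplices (12): ab, ac, ad, ae, af, bd, bf, cd, ce, cf, df, ef
  2-simplices (6): abd, abf, acd, aef, cdf, cef

giving chain groups C_0 ≅ Z^6, C_1 ≅ Z^12, C_2 ≅ Z^6.

∂_1: C_1 → C_0 is given by ∂[p,q] = [q] − [p].
This gives a 6×12 integer matrix of rank 5; reducing to Smith normal form yields diagonal entries (1,1,1,1,1).

∂_2: C_2 → C_1 sends each 2-simplex [p,q,r] to [q,r] − [p,r] + [p,q]. For instance
  ∂abd = bd − ad + ab,
  ∂aef = ef − af + ae.
The resulting 12×6 matrix has rank 6, and its Smith normal form has invariant factors (1,1,1,1,1,1).

Now H_k = ker ∂_k / im ∂_{k+1}, so:

  H_0: rank C_0 − rank ∂_1 = 6 − 5 = 1, and the invariant factors of ∂_1 are all 1, so H_0 ≅ Z.
  H_1: rank ker ∂_1 − rank ∂_2 = (12 − 5) − 6 = 1, and the invariant factors of ∂_2 are all 1, so H_1 ≅ Z.
  H_2: rank ker ∂_2 − rank ∂_3 = (6 − 6) − 0 = 0, and there is no ∂_3, so H_2 ≅ 0.

As a check, the Euler characteristic is 6 − 12 + 6 = 0, which agrees with 1 − 1 + 0 = 0.

H_0 ≅ Z,  H_1 ≅ Z,  H_2 = 0.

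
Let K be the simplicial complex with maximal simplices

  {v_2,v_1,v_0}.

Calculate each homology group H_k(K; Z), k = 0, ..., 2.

H_0 ≅ Z,  H_1 = 0,  H_2 = 0.

Fix the vertex order v_0 < v_1 < v_2 and write every simplex with vertices in increasing order. Then dim K = 2 and the simplices of K are:

  0-simplices (3): [v_0], [v_1], [v_2]
  1-simplices (3): [v_0,v_1], [v_0,v_2], [v_1,v_2]
  2-simplices (1): [v_0,v_1,v_2]

giving chain groups C_0 ≅ Z^3, C_1 ≅ Z^3, C_2 ≅ Z^1.

∂_1: C_1 → C_0 maps an edge to its endpoints' difference, ∂[p,q] = q − p. For instance
  ∂[v_1,v_2] = [v_2] − [v_1].
The resulting 3×3 matrix has rank 2, and its Smith normal form has invariant factors (1,1).

The boundary map ∂_2: C_2 → C_1 sends each 2-simplex [p,q,r] to [q,r] − [p,r] + [p,q]. For instance
  ∂[v_0,v_1,v_2] = [v_1,v_2] − [v_0,v_2] + [v_0,v_1].
This gives a 3×1 integer matrix of rank 1; reducing to Smith normal form yields diagonal entries (1).

Computing H_k = (kernel of ∂_k) / (image of ∂_{k+1}):

  H_0: rank C_0 − rank ∂_1 = 3 − 2 = 1, and the invariant factors of ∂_1 are all 1, so H_0 ≅ Z.
  H_1: rank ker ∂_1 − rank ∂_2 = (3 − 2) − 1 = 0, and the invariant factors of ∂_2 are all 1, so H_1 ≅ 0.
  H_2: rank ker ∂_2 − rank ∂_3 = (1 − 1) − 0 = 0, and there is no ∂_3, so H_2 ≅ 0.

As a check, the Euler characteristic is 3 − 3 + 1 = 1, which agrees with 1 − 0 + 0 = 1.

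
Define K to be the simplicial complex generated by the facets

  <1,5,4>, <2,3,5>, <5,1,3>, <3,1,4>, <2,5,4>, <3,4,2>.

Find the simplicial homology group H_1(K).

H_1 ≅ 0.

Fix the vertex order 1 < 2 < 3 < 4 < 5 and write every simplex with vertices in increasing order. Then dim K = 2 and the simplices of K are:

  0-simplices (5): [1], [2], [3], [4], [5]
  1-simplices (9): [1,3], [1,4], [1,5], [2,3], [2,4], [2,5], [3,4], [3,5], [4,5]
  2-simplices (6): [1,3,4], [1,3,5], [1,4,5], [2,3,4], [2,3,5], [2,4,5]

Hence C_0 ≅ Z^5, C_1 ≅ Z^9, C_2 ≅ Z^6.

The boundary map ∂_1: C_1 → C_0 sends each edge [p,q] (with p < q) to q − p. For instance
  ∂[3,4] = [4] − [3].
The resulting 5×9 matrix has rank 4, and its Smith normal form has invariant factors (1,1,1,1).

∂_2: C_2 → C_1 acts by ∂[p,q,r] = [q,r] − [p,r] + [p,q]. For instance
  ∂[2,3,4] = [3,4] − [2,4] + [2,3],
  ∂[1,3,4] = [3,4] − [1,4] + [1,3].
This gives a 9×6 integer matrix of rank 5; reducing to Smith normal form yields diagonal entries (1,1,1,1,1).

Now H_k = ker ∂_k / im ∂_{k+1}, so:

  H_1: rank ker ∂_1 − rank ∂_2 = (9 − 4) − 5 = 0, and the invariant factors of ∂_2 are all 1, so H_1 = 0.

(K is a triangulation of the 2-sphere S^2.)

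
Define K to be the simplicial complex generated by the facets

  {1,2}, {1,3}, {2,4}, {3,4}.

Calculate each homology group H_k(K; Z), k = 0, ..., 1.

H_0 ≅ Z,  H_1 ≅ Z.

Fix the vertex order 1 < 2 < 3 < 4 and write every simplex with vertices in increasing order. Then dim K = 1 and the simplices of K are:

  0-simplices (4): [1], [2], [3], [4]
  1-simplices (4): [1,2], [1,3], [2,4], [3,4]

Hence C_0 ≅ Z^4, C_1 ≅ Z^4.

The boundary map ∂_1: C_1 → C_0 sends each edge [p,q] (with p < q) to q − p. For instance
  ∂[1,2] = [2] − [1].
The resulting 4×4 matrix has rank 3, and its Smith normal form has invariant factors (1,1,1).

Now H_k = ker ∂_k / im ∂_{k+1}, so:

  H_0: rank C_0 − rank ∂_1 = 4 − 3 = 1, and the invariant factors of ∂_1 are all 1, so H_0 ≅ Z.
  H_1: rank ker ∂_1 − rank ∂_2 = (4 − 3) − 0 = 1, and there is no ∂_2, so H_1 ≅ Z.

As a check, the Euler characteristic is 4 − 4 = 0, which agrees with 1 − 1 = 0.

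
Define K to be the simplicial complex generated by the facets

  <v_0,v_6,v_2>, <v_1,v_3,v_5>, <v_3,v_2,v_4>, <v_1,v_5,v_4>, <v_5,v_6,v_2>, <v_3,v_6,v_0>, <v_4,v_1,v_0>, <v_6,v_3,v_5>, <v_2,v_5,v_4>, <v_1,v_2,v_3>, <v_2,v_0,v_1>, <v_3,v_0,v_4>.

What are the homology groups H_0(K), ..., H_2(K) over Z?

We work with the vertex ordering v_0 < v_1 < v_2 < v_3 < v_4 < v_5 < v_6. The simplices of K, each written with vertices in increasing order, are:

  0-simplices (7): [v_0], [v_1], [v_2], [v_3], [v_4], [v_5], [v_6]
  1-simplices (18): (18 of them)
  2-simplices (12): (12 of them)

so the chain groups are C_0 ≅ Z^7, C_1 ≅ Z^18, C_2 ≅ Z^12.

The boundary map ∂_1: C_1 → C_0 is given by ∂[p,q] = [q] − [p].
The resulting 7×18 matrix has rank 6, and its Smith normal form has invariant factors (1,1,1,1,1,1).

The boundary map ∂_2: C_2 → C_1 sends each 2-simplex [p,q,r] to [q,r] − [p,r] + [p,q]. For instance
  ∂[v_3,v_5,v_6] = [v_5,v_6] − [v_3,v_6] + [v_3,v_5],
  ∂[v_1,v_4,v_5] = [v_4,v_5] − [v_1,v_5] + [v_1,v_4].
As a 18×12 matrix over Z this has rank 12, with invariant factors (1,1,1,1,1,1,1,1,1,1,1,2).

Computing H_k = (kernel of ∂_k) / (image of ∂_{k+1}):

  H_0: rank C_0 − rank ∂_1 = 7 − 6 = 1, and the invariant factors of ∂_1 are all 1, so H_0 ≅ Z.
  H_1: rank ker ∂_1 − rank ∂_2 = (18 − 6) − 12 = 0, and ∂_2 has invariant factor 2 > 1, so H_1 ≅ Z/2.
  H_2: rank ker ∂_2 − rank ∂_3 = (12 − 12) − 0 = 0, and there is no ∂_3, so H_2 ≅ 0.

As a check, the Euler characteristic is 7 − 18 + 12 = 1, which agrees with 1 − 0 + 0 = 1.

H_0 = Z,  H_1 = Z/2,  H_2 = 0.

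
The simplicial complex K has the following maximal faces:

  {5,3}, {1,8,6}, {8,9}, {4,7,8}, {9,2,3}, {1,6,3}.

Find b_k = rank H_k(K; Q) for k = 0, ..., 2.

b_0 = 1, b_1 = 1, b_2 = 0.

K has 9 vertices, 13 edges, 4 triangles.
rank ∂_0 = 0, rank ∂_1 = 8 ⇒ b_0 = 9 − 0 − 8 = 1; all invariant factors of ∂_1 are 1 so no torsion. So H_0 ≅ Z.
rank ∂_1 = 8, rank ∂_2 = 4 ⇒ b_1 = 13 − 8 − 4 = 1; all invariant factors of ∂_2 are 1 so no torsion. So H_1 ≅ Z.
rank ∂_2 = 4, rank ∂_3 = 0 ⇒ b_2 = 4 − 4 − 0 = 0. So H_2 ≅ 0.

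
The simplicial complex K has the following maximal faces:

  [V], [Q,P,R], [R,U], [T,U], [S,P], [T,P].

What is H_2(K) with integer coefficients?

We work with the vertex ordering P < Q < R < S < T < U < V. The simplices of K, each written with vertices in increasing order, are:

  0-simplices (7): P, Q, R, S, T, U, V
  1-simplices (7): PQ, PR, PS, PT, QR, RU, TU
  2-simplices (1): PQR

so the chain groups are C_0 ≅ Z^7, C_1 ≅ Z^7, C_2 ≅ Z^1.

The boundary map ∂_1: C_1 → C_0 sends each edge [p,q] (with p < q) to q − p.
The 7×7 boundary matrix has rank 5 and Smith normal form diag(1,1,1,1,1).

∂_2: C_2 → C_1 maps a triangle to the signed sum of its edges. For instance
  ∂PQR = QR − PR + PQ.
As a 7×1 matrix over Z this has rank 1, with invariant factors (1).

Reading off H_k = ker ∂_k / im ∂_{k+1}:

  H_2: rank ker ∂_2 − rank ∂_3 = (1 − 1) − 0 = 0, and there is no ∂_3, so H_2 = 0.

H_2 = 0.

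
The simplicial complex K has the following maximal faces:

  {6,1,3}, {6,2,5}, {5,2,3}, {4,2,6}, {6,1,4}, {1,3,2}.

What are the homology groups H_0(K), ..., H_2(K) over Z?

We work with the vertex ordering 1 < 2 < 3 < 4 < 5 < 6. The simplices of K, each written with vertices in increasing order, are:

  0-simplices (6): [1], [2], [3], [4], [5], [6]
  1-simplices (12): [1,2], [1,3], [1,4], [1,6], [2,3], [2,4], [2,5], [2,6], [3,5], [3,6], [4,6], [5,6]
  2-simplices (6): [1,2,3], [1,3,6], [1,4,6], [2,3,5], [2,4,6], [2,5,6]

so the chain groups are C_0 ≅ Z^6, C_1 ≅ Z^12, C_2 ≅ Z^6.

The boundary map ∂_1: C_1 → C_0 maps an edge to its endpoints' difference, ∂[p,q] = q − p. For instance
  ∂[3,5] = [5] − [3].
The 6×12 boundary matrix has rank 5 and Smith normal form diag(1,1,1,1,1).

Boundary ∂_2: C_2 → C_1 acts by ∂[p,q,r] = [q,r] − [p,r] + [p,q]. For instance
  ∂[1,2,3] = [2,3] − [1,3] + [1,2],
  ∂[2,3,5] = [3,5] − [2,5] + [2,3].
The resulting 12×6 matrix has rank 6, and its Smith normal form has invariant factors (1,1,1,1,1,1).

Computing H_k = (kernel of ∂_k) / (image of ∂_{k+1}):

  H_0: rank C_0 − rank ∂_1 = 6 − 5 = 1, and the invariant factors of ∂_1 are all 1, so H_0 ≅ Z.
  H_1: rank ker ∂_1 − rank ∂_2 = (12 − 5) − 6 = 1, and the invariant factors of ∂_2 are all 1, so H_1 ≅ Z.
  H_2: rank ker ∂_2 − rank ∂_3 = (6 − 6) − 0 = 0, and there is no ∂_3, so H_2 ≅ 0.

H_0 ≅ Z,  H_1 ≅ Z,  H_2 = 0.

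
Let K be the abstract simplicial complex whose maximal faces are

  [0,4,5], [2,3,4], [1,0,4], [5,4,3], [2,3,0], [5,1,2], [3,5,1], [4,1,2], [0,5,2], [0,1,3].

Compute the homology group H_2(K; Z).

H_2 = 0.

Take the total order 0 < 1 < 2 < 3 < 4 < 5 on the vertex set. Then K (dimension 2) consists of the simplices:

  0-simplices (6): [0], [1], [2], [3], [4], [5]
  1-simplices (15): [0,1], [0,2], [0,3], [0,4], [0,5], [1,2], [1,3], [1,4], [1,5], [2,3], [2,4], [2,5], [3,4], [3,5], [4,5]
  2-simplices (10): [0,1,3], [0,1,4], [0,2,3], [0,2,5], [0,4,5], [1,2,4], [1,2,5], [1,3,5], [2,3,4], [3,4,5]

giving chain groups C_0 ≅ Z^6, C_1 ≅ Z^15, C_2 ≅ Z^10.

The boundary map ∂_1: C_1 → C_0 maps an edge to its endpoints' difference, ∂[p,q] = q − p.
The resulting 6×15 matrix has rank 5, and its Smith normal form has invariant factors (1,1,1,1,1).

The boundary map ∂_2: C_2 → C_1 sends each 2-simplex [p,q,r] to [q,r] − [p,r] + [p,q]. For instance
  ∂[0,4,5] = [4,5] − [0,5] + [0,4],
  ∂[0,2,3] = [2,3] − [0,3] + [0,2].
The resulting 15×10 matrix has rank 10, and its Smith normal form has invariant factors (1,1,1,1,1,1,1,1,1,2).

Reading off H_k = ker ∂_k / im ∂_{k+1}:

  H_2: rank ker ∂_2 − rank ∂_3 = (10 − 10) − 0 = 0, and there is no ∂_3, so H_2 ≅ 0.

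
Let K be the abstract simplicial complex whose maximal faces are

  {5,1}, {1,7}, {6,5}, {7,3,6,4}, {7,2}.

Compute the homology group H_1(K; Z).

H_1 ≅ Z.

Fix the vertex order 1 < 2 < 3 < 4 < 5 < 6 < 7 and write every simplex with vertices in increasing order. Then dim K = 3 and the simplices of K are:

  0-simplices (7): [1], [2], [3], [4], [5], [6], [7]
  1-simplices (10): [1,5], [1,7], [2,7], [3,4], [3,6], [3,7], [4,6], [4,7], [5,6], [6,7]
  2-simplices (4): [3,4,6], [3,4,7], [3,6,7], [4,6,7]
  3-simplices (1): [3,4,6,7]

so the chain groups are C_0 ≅ Z^7, C_1 ≅ Z^10, C_2 ≅ Z^4, C_3 ≅ Z^1.

Boundary ∂_1: C_1 → C_0 maps an edge to its endpoints' difference, ∂[p,q] = q − p. For instance
  ∂[1,7] = [7] − [1].
The resulting 7×10 matrix has rank 6, and its Smith normal form has invariant factors (1,1,1,1,1,1).

The boundary map ∂_2: C_2 → C_1 acts by ∂[p,q,r] = [q,r] − [p,r] + [p,q]. For instance
  ∂[4,6,7] = [6,7] − [4,7] + [4,6],
  ∂[3,6,7] = [6,7] − [3,7] + [3,6].
The resulting 10×4 matrix has rank 3, and its Smith normal form has invariant factors (1,1,1).

The boundary map ∂_3: C_3 → C_2 sends each 3-simplex σ to the alternating sum Σ_i (−1)^i (σ with its i-th vertex removed). For instance
  ∂[3,4,6,7] = [4,6,7] − [3,6,7] + [3,4,7] − [3,4,6].
As a 4×1 matrix over Z this has rank 1, with invariant factors (1).

Reading off H_k = ker ∂_k / im ∂_{k+1}:

  H_1: rank ker ∂_1 − rank ∂_2 = (10 − 6) − 3 = 1, and the invariant factors of ∂_2 are all 1, so H_1 ≅ Z.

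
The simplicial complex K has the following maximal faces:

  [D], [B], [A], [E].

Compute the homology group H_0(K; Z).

Order the vertices as A < B < D < E. Listing each simplex with vertices in this order, K has dimension 0 with simplices:

  0-simplices (4): A, B, D, E

so the chain groups are C_0 ≅ Z^4.

Reading off H_k = ker ∂_k / im ∂_{k+1}:

  H_0: rank C_0 − rank ∂_1 = 4 − 0 = 4, and there is no ∂_1, so H_0 = Z^4.

H_0 ≅ Z^4.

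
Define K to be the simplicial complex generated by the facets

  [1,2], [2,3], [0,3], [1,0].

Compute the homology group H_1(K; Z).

H_1 = Z.

We work with the vertex ordering 0 < 1 < 2 < 3. The simplices of K, each written with vertices in increasing order, are:

  0-simplices (4): [0], [1], [2], [3]
  1-simplices (4): [0,1], [0,3], [1,2], [2,3]

Hence C_0 ≅ Z^4, C_1 ≅ Z^4.

The boundary map ∂_1: C_1 → C_0 sends each edge [p,q] (with p < q) to q − p.
The resulting 4×4 matrix has rank 3, and its Smith normal form has invariant factors (1,1,1).

Now H_k = ker ∂_k / im ∂_{k+1}, so:

  H_1: rank ker ∂_1 − rank ∂_2 = (4 − 3) − 0 = 1, and there is no ∂_2, so H_1 ≅ Z.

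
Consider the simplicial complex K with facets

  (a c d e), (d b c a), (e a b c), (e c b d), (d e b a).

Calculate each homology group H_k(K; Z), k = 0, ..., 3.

We work with the vertex ordering a < b < c < d < e. The simplices of K, each written with vertices in increasing order, are:

  0-simplices (5): a, b, c, d, e
  1-simplices (10): ab, ac, ad, ae, bc, bd, be, cd, ce, de
  2-simplices (10): abc, abd, abe, acd, ace, ade, bcd, bce, bde, cde
  3-simplices (5): abcd, abce, abde, acde, bcde

so the chain groups are C_0 ≅ Z^5, C_1 ≅ Z^10, C_2 ≅ Z^10, C_3 ≅ Z^5.

Boundary ∂_1: C_1 → C_0 is given by ∂[p,q] = [q] − [p].
The 5×10 boundary matrix has rank 4 and Smith normal form diag(1,1,1,1).

The boundary map ∂_2: C_2 → C_1 sends each 2-simplex [p,q,r] to [q,r] − [p,r] + [p,q]. For instance
  ∂ace = ce − ae + ac,
  ∂abe = be − ae + ab.
The 10×10 boundary matrix has rank 6 and Smith normal form diag(1,1,1,1,1,1).

The boundary map ∂_3: C_3 → C_2 sends each 3-simplex σ to the alternating sum Σ_i (−1)^i (σ with its i-th vertex removed). For instance
  ∂acde = cde − ade + ace − acd,
  ∂abcd = bcd − acd + abd − abc.
The 10×5 boundary matrix has rank 4 and Smith normal form diag(1,1,1,1).

Computing H_k = (kernel of ∂_k) / (image of ∂_{k+1}):

  H_0: rank C_0 − rank ∂_1 = 5 − 4 = 1, and the invariant factors of ∂_1 are all 1, so H_0 ≅ Z.
  H_1: rank ker ∂_1 − rank ∂_2 = (10 − 4) − 6 = 0, and the invariant factors of ∂_2 are all 1, so H_1 ≅ 0.
  H_2: rank ker ∂_2 − rank ∂_3 = (10 − 6) − 4 = 0, and the invariant factors of ∂_3 are all 1, so H_2 ≅ 0.
  H_3: rank ker ∂_3 − rank ∂_4 = (5 − 4) − 0 = 1, and there is no ∂_4, so H_3 ≅ Z.

As a check, the Euler characteristic is 5 − 10 + 10 − 5 = 0, which agrees with 1 − 0 + 0 − 1 = 0.
(K is a triangulation of the 3-sphere S^3.)

H_0 = Z,  H_1 = 0,  H_2 = 0,  H_3 = Z.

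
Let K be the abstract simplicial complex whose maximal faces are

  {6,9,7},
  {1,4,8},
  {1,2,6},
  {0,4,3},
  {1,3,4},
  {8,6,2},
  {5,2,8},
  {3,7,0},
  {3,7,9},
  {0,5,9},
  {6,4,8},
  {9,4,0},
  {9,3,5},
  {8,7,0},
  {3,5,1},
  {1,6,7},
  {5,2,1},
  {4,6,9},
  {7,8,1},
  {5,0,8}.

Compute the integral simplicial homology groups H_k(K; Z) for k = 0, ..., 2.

K has 10 vertices, 30 edges, 20 triangles.
rank ∂_0 = 0, rank ∂_1 = 9 ⇒ b_0 = 10 − 0 − 9 = 1; all invariant factors of ∂_1 are 1 so no torsion. So H_0 ≅ Z.
rank ∂_1 = 9, rank ∂_2 = 20 ⇒ b_1 = 30 − 9 − 20 = 1; ∂_2 has invariant factor(s) [2] giving torsion. So H_1 ≅ Z × Z/2.
rank ∂_2 = 20, rank ∂_3 = 0 ⇒ b_2 = 20 − 20 − 0 = 0. So H_2 ≅ 0.

H_0 ≅ Z,  H_1 ≅ Z × Z/2,  H_2 = 0.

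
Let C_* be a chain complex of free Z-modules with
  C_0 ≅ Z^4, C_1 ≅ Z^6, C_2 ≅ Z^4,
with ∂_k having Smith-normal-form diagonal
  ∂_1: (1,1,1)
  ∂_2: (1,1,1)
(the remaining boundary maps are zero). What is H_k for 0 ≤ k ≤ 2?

H_0 ≅ Z,  H_1 = 0,  H_2 ≅ Z.

H_0: b_0 = 4 − 0 − 3 = 1; torsion from ∂_1 factors > 1: none. So H_0 ≅ Z.
H_1: b_1 = 6 − 3 − 3 = 0; torsion from ∂_2 factors > 1: none. So H_1 ≅ 0.
H_2: b_2 = 4 − 3 − 0 = 1; torsion from ∂_3 factors > 1: none. So H_2 ≅ Z.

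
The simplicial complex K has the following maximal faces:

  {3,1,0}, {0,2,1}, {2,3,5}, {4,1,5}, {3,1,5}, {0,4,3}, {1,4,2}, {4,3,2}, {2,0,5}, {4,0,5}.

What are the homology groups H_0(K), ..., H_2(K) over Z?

H_0 ≅ Z,  H_1 ≅ Z/2,  H_2 = 0.

Take the total order 0 < 1 < 2 < 3 < 4 < 5 on the vertex set. Then K (dimension 2) consists of the simplices:

  0-simplices (6): [0], [1], [2], [3], [4], [5]
  1-simplices (15): [0,1], [0,2], [0,3], [0,4], [0,5], [1,2], [1,3], [1,4], [1,5], [2,3], [2,4], [2,5], [3,4], [3,5], [4,5]
  2-simplices (10): [0,1,2], [0,1,3], [0,2,5], [0,3,4], [0,4,5], [1,2,4], [1,3,5], [1,4,5], [2,3,4], [2,3,5]

so the chain groups are C_0 ≅ Z^6, C_1 ≅ Z^15, C_2 ≅ Z^10.

∂_1: C_1 → C_0 is given by ∂[p,q] = [q] − [p].
As a 6×15 matrix over Z this has rank 5, with invariant factors (1,1,1,1,1).

The boundary map ∂_2: C_2 → C_1 maps a triangle to the signed sum of its edges. For instance
  ∂[0,2,5] = [2,5] − [0,5] + [0,2],
  ∂[1,2,4] = [2,4] − [1,4] + [1,2].
The 15×10 boundary matrix has rank 10 and Smith normal form diag(1,1,1,1,1,1,1,1,1,2).

Computing H_k = (kernel of ∂_k) / (image of ∂_{k+1}):

  H_0: rank C_0 − rank ∂_1 = 6 − 5 = 1, and the invariant factors of ∂_1 are all 1, so H_0 ≅ Z.
  H_1: rank ker ∂_1 − rank ∂_2 = (15 − 5) − 10 = 0, and ∂_2 has invariant factor 2 > 1, so H_1 ≅ Z/2.
  H_2: rank ker ∂_2 − rank ∂_3 = (10 − 10) − 0 = 0, and there is no ∂_3, so H_2 ≅ 0.

As a check, the Euler characteristic is 6 − 15 + 10 = 1, which agrees with 1 − 0 + 0 = 1.
(K is a triangulation of the real projective plane RP^2.)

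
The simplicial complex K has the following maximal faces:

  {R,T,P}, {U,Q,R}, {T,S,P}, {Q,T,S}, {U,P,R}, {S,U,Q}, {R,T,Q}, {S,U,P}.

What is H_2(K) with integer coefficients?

H_2 ≅ Z.

We work with the vertex ordering P < Q < R < S < T < U. The simplices of K, each written with vertices in increasing order, are:

  0-simplices (6): P, Q, R, S, T, U
  1-simplices (12): PR, PS, PT, PU, QR, QS, QT, QU, RT, RU, ST, SU
  2-simplices (8): PRT, PRU, PST, PSU, QRT, QRU, QST, QSU

giving chain groups C_0 ≅ Z^6, C_1 ≅ Z^12, C_2 ≅ Z^8.

∂_1: C_1 → C_0 sends each edge [p,q] (with p < q) to q − p.
The 6×12 boundary matrix has rank 5 and Smith normal form diag(1,1,1,1,1).

The boundary map ∂_2: C_2 → C_1 maps a triangle to the signed sum of its edges. For instance
  ∂PRT = RT − PT + PR,
  ∂QRT = RT − QT + QR.
As a 12×8 matrix over Z this has rank 7, with invariant factors (1,1,1,1,1,1,1).

Computing H_k = (kernel of ∂_k) / (image of ∂_{k+1}):

  H_2: rank ker ∂_2 − rank ∂_3 = (8 − 7) − 0 = 1, and there is no ∂_3, so H_2 ≅ Z.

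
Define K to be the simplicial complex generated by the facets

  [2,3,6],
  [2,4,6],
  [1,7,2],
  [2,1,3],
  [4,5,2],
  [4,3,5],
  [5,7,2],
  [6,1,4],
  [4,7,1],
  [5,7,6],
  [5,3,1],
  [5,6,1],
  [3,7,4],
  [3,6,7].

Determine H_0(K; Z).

Fix the vertex order 1 < 2 < 3 < 4 < 5 < 6 < 7 and write every simplex with vertices in increasing order. Then dim K = 2 and the simplices of K are:

  0-simplices (7): [1], [2], [3], [4], [5], [6], [7]
  1-simplices (21): [1,2], [1,3], [1,4], [1,5], [1,6], [1,7], [2,3], [2,4], [2,5], [2,6], [2,7], [3,4], [3,5], [3,6], [3,7], [4,5], [4,6], [4,7], [5,6], [5,7], [6,7]
  2-simplices (14): [1,2,3], [1,2,7], [1,3,5], [1,4,6], [1,4,7], [1,5,6], [2,3,6], [2,4,5], [2,4,6], [2,5,7], [3,4,5], [3,4,7], [3,6,7], [5,6,7]

Hence C_0 ≅ Z^7, C_1 ≅ Z^21, C_2 ≅ Z^14.

∂_1: C_1 → C_0 sends each edge [p,q] (with p < q) to q − p.
As a 7×21 matrix over Z this has rank 6, with invariant factors (1,1,1,1,1,1).

Boundary ∂_2: C_2 → C_1 maps a triangle to the signed sum of its edges. For instance
  ∂[3,4,7] = [4,7] − [3,7] + [3,4],
  ∂[2,4,5] = [4,5] − [2,5] + [2,4].
This gives a 21×14 integer matrix of rank 13; reducing to Smith normal form yields diagonal entries (1,1,1,1,1,1,1,1,1,1,1,1,1).

Now H_k = ker ∂_k / im ∂_{k+1}, so:

  H_0: rank C_0 − rank ∂_1 = 7 − 6 = 1, and the invariant factors of ∂_1 are all 1, so H_0 ≅ Z.

(K is a triangulation of the torus T^2.)

H_0 = Z.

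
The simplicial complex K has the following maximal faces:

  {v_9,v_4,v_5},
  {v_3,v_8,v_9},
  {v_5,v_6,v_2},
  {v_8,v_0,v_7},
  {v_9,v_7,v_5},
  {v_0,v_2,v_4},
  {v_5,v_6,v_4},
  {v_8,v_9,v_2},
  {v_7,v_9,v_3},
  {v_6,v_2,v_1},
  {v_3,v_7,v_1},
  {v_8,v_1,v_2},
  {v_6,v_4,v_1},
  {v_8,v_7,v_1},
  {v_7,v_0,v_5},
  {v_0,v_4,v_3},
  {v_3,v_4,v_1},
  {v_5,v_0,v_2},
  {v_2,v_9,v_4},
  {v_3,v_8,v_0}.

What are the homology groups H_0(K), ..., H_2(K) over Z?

Fix the vertex order v_0 < v_1 < v_2 < v_3 < v_4 < v_5 < v_6 < v_7 < v_8 < v_9 and write every simplex with vertices in increasing order. Then dim K = 2 and the simplices of K are:

  0-simplices (10): [v_0], [v_1], [v_2], [v_3], [v_4], [v_5], [v_6], [v_7], [v_8], [v_9]
  1-simplices (30): (30 of them)
  2-simplices (20): (20 of them)

Hence C_0 ≅ Z^10, C_1 ≅ Z^30, C_2 ≅ Z^20.

∂_1: C_1 → C_0 sends each edge [p,q] (with p < q) to q − p. For instance
  ∂[v_0,v_5] = [v_5] − [v_0].
As a 10×30 matrix over Z this has rank 9, with invariant factors (1,1,1,1,1,1,1,1,1).

∂_2: C_2 → C_1 sends each 2-simplex [p,q,r] to [q,r] − [p,r] + [p,q]. For instance
  ∂[v_0,v_2,v_5] = [v_2,v_5] − [v_0,v_5] + [v_0,v_2],
  ∂[v_0,v_5,v_7] = [v_5,v_7] − [v_0,v_7] + [v_0,v_5].
The 30×20 boundary matrix has rank 20 and Smith normal form diag(1,1,1,1,1,1,1,1,1,1,1,1,1,1,1,1,1,1,1,2).

Reading off H_k = ker ∂_k / im ∂_{k+1}:

  H_0: rank C_0 − rank ∂_1 = 10 − 9 = 1, and the invariant factors of ∂_1 are all 1, so H_0 ≅ Z.
  H_1: rank ker ∂_1 − rank ∂_2 = (30 − 9) − 20 = 1, and ∂_2 has invariant factor 2 > 1, so H_1 ≅ Z ⊕ Z/2.
  H_2: rank ker ∂_2 − rank ∂_3 = (20 − 20) − 0 = 0, and there is no ∂_3, so H_2 ≅ 0.

(K is a triangulation of the Klein bottle.)

H_0 ≅ Z,  H_1 ≅ Z ⊕ Z/2,  H_2 = 0.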